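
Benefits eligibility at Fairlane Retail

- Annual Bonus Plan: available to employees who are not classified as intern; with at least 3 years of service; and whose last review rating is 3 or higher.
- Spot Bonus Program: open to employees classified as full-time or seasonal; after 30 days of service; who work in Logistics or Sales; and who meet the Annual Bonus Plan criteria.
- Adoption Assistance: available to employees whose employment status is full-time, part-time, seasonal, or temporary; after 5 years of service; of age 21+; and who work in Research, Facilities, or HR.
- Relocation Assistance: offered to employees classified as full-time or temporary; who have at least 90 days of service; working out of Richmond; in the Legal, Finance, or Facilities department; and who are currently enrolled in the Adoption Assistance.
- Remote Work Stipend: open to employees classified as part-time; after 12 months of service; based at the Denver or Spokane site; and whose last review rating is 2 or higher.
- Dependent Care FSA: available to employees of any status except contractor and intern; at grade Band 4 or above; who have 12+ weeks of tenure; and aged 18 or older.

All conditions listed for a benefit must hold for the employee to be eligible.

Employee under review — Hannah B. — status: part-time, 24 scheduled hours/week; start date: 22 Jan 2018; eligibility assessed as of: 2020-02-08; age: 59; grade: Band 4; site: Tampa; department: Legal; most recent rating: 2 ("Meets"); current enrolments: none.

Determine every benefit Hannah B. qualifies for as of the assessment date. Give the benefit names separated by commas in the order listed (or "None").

Dependent Care FSA

Service from 22 Jan 2018 to 2020-02-08: 747 days.
Annual Bonus Plan — status part-time ✓ (not excluded); service 747 days < 3 years (≈1095 days) ✗ → not eligible.
Spot Bonus Program — status part-time ✗ (requires full-time or seasonal) → not eligible.
Adoption Assistance — status part-time ✓; service 747 days < 5 years (≈1825 days) ✗ → not eligible.
Relocation Assistance — status part-time ✗ (requires full-time or temporary) → not eligible.
Remote Work Stipend — status part-time ✓; service 747 days ≥ 12 months (≈360 days) ✓; site Tampa ✗ (not Denver or Spokane) → not eligible.
Dependent Care FSA — status part-time ✓ (not excluded); grade Band 4 ≥ Band 4 ✓; service 747 days ≥ 12 weeks (≈84 days) ✓; age 59 ≥ 18 ✓ → eligible.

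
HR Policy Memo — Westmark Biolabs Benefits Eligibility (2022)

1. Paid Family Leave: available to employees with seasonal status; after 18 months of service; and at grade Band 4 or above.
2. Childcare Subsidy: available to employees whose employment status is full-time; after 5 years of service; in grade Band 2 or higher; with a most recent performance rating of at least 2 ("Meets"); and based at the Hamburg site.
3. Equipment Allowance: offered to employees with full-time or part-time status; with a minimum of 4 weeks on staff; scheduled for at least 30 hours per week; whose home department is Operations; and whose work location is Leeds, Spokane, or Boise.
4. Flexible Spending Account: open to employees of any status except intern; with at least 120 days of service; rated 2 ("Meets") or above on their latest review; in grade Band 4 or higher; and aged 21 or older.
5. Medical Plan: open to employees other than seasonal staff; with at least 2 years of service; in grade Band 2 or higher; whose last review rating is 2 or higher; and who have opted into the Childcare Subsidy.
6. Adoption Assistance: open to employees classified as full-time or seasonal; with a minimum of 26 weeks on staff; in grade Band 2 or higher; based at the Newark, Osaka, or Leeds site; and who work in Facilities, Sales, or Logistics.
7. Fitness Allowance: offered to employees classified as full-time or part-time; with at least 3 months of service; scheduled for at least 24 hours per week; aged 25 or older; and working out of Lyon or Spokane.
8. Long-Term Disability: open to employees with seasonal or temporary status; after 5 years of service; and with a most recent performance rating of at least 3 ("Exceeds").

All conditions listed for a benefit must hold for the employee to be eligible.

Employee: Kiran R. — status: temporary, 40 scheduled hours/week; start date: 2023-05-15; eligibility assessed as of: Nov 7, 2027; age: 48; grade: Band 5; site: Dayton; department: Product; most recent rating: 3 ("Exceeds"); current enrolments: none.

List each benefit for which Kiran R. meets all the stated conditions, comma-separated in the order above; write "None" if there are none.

Flexible Spending Account

Service from 2023-05-15 to Nov 7, 2027: 1637 days.
Paid Family Leave — status temporary ✗ (requires seasonal) → not eligible.
Childcare Subsidy — status temporary ✗ (requires full-time) → not eligible.
Equipment Allowance — status temporary ✗ (requires full-time or part-time) → not eligible.
Flexible Spending Account — status temporary ✓ (not excluded); service 1637 days ≥ 120 days ✓; rating 3 ≥ 2 ✓; grade Band 5 ≥ Band 4 ✓; age 48 ≥ 21 ✓ → eligible.
Medical Plan — status temporary ✓ (not excluded); service 1637 days ≥ 2 years (≈730 days) ✓; grade Band 5 ≥ Band 2 ✓; rating 3 ≥ 2 ✓; not enrolled in Childcare Subsidy ✗ → not eligible.
Adoption Assistance — status temporary ✗ (requires full-time or seasonal) → not eligible.
Fitness Allowance — status temporary ✗ (requires full-time or part-time) → not eligible.
Long-Term Disability — status temporary ✓; service 1637 days < 5 years (≈1825 days) ✗ → not eligible.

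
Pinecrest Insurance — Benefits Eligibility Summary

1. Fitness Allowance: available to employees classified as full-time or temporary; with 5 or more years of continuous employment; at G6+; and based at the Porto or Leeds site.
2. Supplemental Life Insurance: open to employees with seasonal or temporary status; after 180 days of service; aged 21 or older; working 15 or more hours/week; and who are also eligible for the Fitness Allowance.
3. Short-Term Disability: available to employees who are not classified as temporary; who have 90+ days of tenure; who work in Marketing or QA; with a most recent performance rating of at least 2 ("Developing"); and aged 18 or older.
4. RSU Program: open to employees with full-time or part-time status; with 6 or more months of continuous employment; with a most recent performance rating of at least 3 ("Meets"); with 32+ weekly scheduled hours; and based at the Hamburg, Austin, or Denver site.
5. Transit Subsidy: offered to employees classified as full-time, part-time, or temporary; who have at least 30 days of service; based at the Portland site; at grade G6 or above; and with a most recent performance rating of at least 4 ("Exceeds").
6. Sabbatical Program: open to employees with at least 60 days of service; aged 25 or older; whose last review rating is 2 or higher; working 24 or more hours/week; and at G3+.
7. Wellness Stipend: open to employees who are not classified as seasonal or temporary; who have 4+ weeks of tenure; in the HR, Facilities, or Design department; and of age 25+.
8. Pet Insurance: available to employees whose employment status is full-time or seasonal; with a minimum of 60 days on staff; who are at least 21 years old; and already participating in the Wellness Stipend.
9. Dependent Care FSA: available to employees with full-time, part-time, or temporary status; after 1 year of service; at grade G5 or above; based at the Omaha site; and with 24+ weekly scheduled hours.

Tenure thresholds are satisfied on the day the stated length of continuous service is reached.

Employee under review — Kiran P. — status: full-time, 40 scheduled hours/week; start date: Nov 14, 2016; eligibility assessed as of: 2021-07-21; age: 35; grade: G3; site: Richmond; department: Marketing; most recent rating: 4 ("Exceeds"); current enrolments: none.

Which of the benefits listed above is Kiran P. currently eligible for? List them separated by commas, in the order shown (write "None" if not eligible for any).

Service from Nov 14, 2016 to 2021-07-21: 1710 days.
Fitness Allowance — status full-time ✓; service 1710 days < 5 years (≈1825 days) ✗ → not eligible.
Supplemental Life Insurance — status full-time ✗ (requires seasonal or temporary) → not eligible.
Short-Term Disability — status full-time ✓ (not excluded); service 1710 days ≥ 90 days ✓; dept Marketing ✓; rating 4 ≥ 2 ✓; age 35 ≥ 18 ✓ → eligible.
RSU Program — status full-time ✓; service 1710 days ≥ 6 months (≈180 days) ✓; rating 4 ≥ 3 ✓; 40 hrs/wk ≥ 32 ✓; site Richmond ✗ (not Hamburg, Austin, or Denver) → not eligible.
Transit Subsidy — status full-time ✓; service 1710 days ≥ 30 days ✓; site Richmond ✗ (not Portland) → not eligible.
Sabbatical Program — service 1710 days ≥ 60 days ✓; age 35 ≥ 25 ✓; rating 4 ≥ 2 ✓; 40 hrs/wk ≥ 24 ✓; grade G3 ≥ G3 ✓ → eligible.
Wellness Stipend — status full-time ✓ (not excluded); service 1710 days ≥ 4 weeks (≈28 days) ✓; dept Marketing ✗ → not eligible.
Pet Insurance — status full-time ✓; service 1710 days ≥ 60 days ✓; age 35 ≥ 21 ✓; not enrolled in Wellness Stipend ✗ → not eligible.
Dependent Care FSA — status full-time ✓; service 1710 days ≥ 1 year (≈365 days) ✓; grade G3 < G5 ✗ → not eligible.

Short-Term Disability, Sabbatical Program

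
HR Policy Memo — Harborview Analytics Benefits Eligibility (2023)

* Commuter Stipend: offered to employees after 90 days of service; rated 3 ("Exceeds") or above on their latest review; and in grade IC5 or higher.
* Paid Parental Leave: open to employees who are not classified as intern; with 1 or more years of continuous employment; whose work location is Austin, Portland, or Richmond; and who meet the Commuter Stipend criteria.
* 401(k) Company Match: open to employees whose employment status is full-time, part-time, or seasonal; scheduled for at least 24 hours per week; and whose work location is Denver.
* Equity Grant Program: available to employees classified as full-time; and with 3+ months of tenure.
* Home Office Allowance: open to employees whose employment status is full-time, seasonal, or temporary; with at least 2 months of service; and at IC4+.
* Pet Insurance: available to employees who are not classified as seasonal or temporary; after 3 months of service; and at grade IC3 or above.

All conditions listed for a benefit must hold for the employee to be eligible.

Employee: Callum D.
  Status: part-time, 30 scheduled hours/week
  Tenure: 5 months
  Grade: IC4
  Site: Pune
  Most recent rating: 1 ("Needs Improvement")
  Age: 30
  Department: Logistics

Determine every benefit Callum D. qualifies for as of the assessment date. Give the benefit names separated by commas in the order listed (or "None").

Commuter Stipend — service 5 months ≥ 90 days ✓; rating 1 < 3 ✗ → not eligible.
Paid Parental Leave — status part-time ✓ (not excluded); service 5 months < 1 year (≈365 days) ✗ → not eligible.
401(k) Company Match — status part-time ✓; 30 hrs/wk ≥ 24 ✓; site Pune ✗ (not Denver) → not eligible.
Equity Grant Program — status part-time ✗ (requires full-time) → not eligible.
Home Office Allowance — status part-time ✗ (requires full-time, seasonal, or temporary) → not eligible.
Pet Insurance — status part-time ✓ (not excluded); service 5 months ≥ 3 months ✓; grade IC4 ≥ IC3 ✓ → eligible.

Pet Insurance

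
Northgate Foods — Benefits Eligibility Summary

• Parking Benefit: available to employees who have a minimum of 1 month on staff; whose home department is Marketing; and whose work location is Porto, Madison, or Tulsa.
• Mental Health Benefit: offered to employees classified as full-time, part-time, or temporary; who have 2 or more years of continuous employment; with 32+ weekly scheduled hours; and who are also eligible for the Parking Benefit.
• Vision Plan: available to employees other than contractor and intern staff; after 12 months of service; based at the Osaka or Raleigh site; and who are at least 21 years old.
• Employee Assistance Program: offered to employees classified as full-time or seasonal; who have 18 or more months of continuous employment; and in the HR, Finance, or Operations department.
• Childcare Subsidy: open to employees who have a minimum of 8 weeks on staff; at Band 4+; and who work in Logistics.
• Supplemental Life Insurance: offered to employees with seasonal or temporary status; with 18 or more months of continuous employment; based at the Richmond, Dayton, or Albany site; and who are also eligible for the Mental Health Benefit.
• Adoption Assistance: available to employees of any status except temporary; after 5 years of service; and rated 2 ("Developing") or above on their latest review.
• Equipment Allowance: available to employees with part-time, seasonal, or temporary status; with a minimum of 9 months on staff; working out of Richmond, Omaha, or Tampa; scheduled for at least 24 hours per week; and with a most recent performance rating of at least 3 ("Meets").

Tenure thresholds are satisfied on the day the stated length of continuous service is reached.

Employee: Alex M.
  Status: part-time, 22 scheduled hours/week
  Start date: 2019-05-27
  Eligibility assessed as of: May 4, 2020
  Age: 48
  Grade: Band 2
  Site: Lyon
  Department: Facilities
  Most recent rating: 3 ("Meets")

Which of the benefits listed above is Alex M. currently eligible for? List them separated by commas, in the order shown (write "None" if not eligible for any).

Service from 2019-05-27 to May 4, 2020: 343 days.
Parking Benefit — service 343 days ≥ 1 month (≈30 days) ✓; dept Facilities ✗ → not eligible.
Mental Health Benefit — status part-time ✓; service 343 days < 2 years (≈730 days) ✗ → not eligible.
Vision Plan — status part-time ✓ (not excluded); service 343 days < 12 months (≈360 days) ✗ → not eligible.
Employee Assistance Program — status part-time ✗ (requires full-time or seasonal) → not eligible.
Childcare Subsidy — service 343 days ≥ 8 weeks (≈56 days) ✓; grade Band 2 < Band 4 ✗ → not eligible.
Supplemental Life Insurance — status part-time ✗ (requires seasonal or temporary) → not eligible.
Adoption Assistance — status part-time ✓ (not excluded); service 343 days < 5 years (≈1825 days) ✗ → not eligible.
Equipment Allowance — status part-time ✓; service 343 days ≥ 9 months (≈270 days) ✓; site Lyon ✗ (not Richmond, Omaha, or Tampa) → not eligible.

None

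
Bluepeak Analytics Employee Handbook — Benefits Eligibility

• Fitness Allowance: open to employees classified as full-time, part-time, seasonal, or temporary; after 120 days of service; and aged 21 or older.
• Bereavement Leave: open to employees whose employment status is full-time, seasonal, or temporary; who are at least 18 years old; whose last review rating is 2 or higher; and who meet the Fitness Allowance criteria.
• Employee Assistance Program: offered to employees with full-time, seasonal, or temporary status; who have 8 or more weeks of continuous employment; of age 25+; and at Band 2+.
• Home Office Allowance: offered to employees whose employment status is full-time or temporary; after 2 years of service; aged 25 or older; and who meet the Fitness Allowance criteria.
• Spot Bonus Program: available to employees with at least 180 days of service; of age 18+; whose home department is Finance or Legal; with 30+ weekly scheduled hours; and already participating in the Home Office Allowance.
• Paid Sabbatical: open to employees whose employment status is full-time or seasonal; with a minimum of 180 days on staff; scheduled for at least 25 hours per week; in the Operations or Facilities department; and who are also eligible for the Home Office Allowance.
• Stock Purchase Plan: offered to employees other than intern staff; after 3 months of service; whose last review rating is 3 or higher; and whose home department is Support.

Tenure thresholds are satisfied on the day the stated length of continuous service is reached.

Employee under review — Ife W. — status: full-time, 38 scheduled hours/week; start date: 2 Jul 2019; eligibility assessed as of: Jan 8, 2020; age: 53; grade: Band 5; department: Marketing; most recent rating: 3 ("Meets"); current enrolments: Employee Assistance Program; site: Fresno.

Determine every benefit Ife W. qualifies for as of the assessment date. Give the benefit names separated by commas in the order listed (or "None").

Service from 2 Jul 2019 to Jan 8, 2020: 190 days.
Fitness Allowance — status full-time ✓; service 190 days ≥ 120 days ✓; age 53 ≥ 21 ✓ → eligible.
Bereavement Leave — status full-time ✓; age 53 ≥ 18 ✓; rating 3 ≥ 2 ✓; eligible for Fitness Allowance ✓ → eligible.
Employee Assistance Program — status full-time ✓; service 190 days ≥ 8 weeks (≈56 days) ✓; age 53 ≥ 25 ✓; grade Band 5 ≥ Band 2 ✓ → eligible.
Home Office Allowance — status full-time ✓; service 190 days < 2 years (≈730 days) ✗ → not eligible.
Spot Bonus Program — service 190 days ≥ 180 days ✓; age 53 ≥ 18 ✓; dept Marketing ✗ → not eligible.
Paid Sabbatical — status full-time ✓; service 190 days ≥ 180 days ✓; 38 hrs/wk ≥ 25 ✓; dept Marketing ✗ → not eligible.
Stock Purchase Plan — status full-time ✓ (not excluded); service 190 days ≥ 3 months (≈90 days) ✓; rating 3 ≥ 3 ✓; dept Marketing ✗ → not eligible.

Fitness Allowance, Bereavement Leave, Employee Assistance Program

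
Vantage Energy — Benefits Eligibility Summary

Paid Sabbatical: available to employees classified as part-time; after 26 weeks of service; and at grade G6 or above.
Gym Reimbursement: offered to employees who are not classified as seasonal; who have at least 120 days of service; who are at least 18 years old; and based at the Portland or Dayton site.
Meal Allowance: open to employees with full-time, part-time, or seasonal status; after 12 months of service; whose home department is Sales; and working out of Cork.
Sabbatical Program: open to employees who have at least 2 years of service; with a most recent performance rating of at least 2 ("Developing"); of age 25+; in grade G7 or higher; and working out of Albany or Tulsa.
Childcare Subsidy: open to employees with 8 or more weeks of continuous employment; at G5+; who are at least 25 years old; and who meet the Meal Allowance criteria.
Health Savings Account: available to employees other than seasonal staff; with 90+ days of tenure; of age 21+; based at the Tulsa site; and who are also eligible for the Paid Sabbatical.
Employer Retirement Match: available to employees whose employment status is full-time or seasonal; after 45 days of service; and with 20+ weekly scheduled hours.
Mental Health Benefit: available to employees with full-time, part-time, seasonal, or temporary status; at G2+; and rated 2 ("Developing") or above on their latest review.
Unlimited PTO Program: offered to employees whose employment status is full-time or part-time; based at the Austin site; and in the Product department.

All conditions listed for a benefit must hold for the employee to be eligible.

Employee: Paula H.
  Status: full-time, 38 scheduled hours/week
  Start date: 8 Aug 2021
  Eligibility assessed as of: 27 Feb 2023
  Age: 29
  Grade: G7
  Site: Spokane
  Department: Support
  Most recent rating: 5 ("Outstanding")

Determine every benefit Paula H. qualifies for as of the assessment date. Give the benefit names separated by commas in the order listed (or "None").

Service from 8 Aug 2021 to 27 Feb 2023: 568 days.
Paid Sabbatical — status full-time ✗ (requires part-time) → not eligible.
Gym Reimbursement — status full-time ✓ (not excluded); service 568 days ≥ 120 days ✓; age 29 ≥ 18 ✓; site Spokane ✗ (not Portland or Dayton) → not eligible.
Meal Allowance — status full-time ✓; service 568 days ≥ 12 months (≈360 days) ✓; dept Support ✗ → not eligible.
Sabbatical Program — service 568 days < 2 years (≈730 days) ✗ → not eligible.
Childcare Subsidy — service 568 days ≥ 8 weeks (≈56 days) ✓; grade G7 ≥ G5 ✓; age 29 ≥ 25 ✓; not eligible for Meal Allowance ✗ → not eligible.
Health Savings Account — status full-time ✓ (not excluded); service 568 days ≥ 90 days ✓; age 29 ≥ 21 ✓; site Spokane ✗ (not Tulsa) → not eligible.
Employer Retirement Match — status full-time ✓; service 568 days ≥ 45 days ✓; 38 hrs/wk ≥ 20 ✓ → eligible.
Mental Health Benefit — status full-time ✓; grade G7 ≥ G2 ✓; rating 5 ≥ 2 ✓ → eligible.
Unlimited PTO Program — status full-time ✓; site Spokane ✗ (not Austin) → not eligible.

Employer Retirement Match, Mental Health Benefit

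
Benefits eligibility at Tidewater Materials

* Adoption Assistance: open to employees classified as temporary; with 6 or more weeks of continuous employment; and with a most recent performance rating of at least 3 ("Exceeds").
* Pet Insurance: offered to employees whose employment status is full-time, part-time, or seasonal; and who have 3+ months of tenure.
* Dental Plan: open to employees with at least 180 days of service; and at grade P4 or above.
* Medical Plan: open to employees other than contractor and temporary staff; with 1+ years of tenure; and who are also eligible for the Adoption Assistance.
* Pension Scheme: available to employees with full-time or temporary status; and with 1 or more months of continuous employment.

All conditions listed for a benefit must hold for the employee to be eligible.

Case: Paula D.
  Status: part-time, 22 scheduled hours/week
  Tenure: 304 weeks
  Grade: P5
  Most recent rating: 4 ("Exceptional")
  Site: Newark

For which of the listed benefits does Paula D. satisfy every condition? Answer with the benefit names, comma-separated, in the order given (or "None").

Pet Insurance, Dental Plan

Adoption Assistance — status part-time ✗ (requires temporary) → not eligible.
Pet Insurance — status part-time ✓; service 304 weeks ≥ 3 months (≈90 days) ✓ → eligible.
Dental Plan — service 304 weeks ≥ 180 days ✓; grade P5 ≥ P4 ✓ → eligible.
Medical Plan — status part-time ✓ (not excluded); service 304 weeks ≥ 1 year (≈365 days) ✓; not eligible for Adoption Assistance ✗ → not eligible.
Pension Scheme — status part-time ✗ (requires full-time or temporary) → not eligible.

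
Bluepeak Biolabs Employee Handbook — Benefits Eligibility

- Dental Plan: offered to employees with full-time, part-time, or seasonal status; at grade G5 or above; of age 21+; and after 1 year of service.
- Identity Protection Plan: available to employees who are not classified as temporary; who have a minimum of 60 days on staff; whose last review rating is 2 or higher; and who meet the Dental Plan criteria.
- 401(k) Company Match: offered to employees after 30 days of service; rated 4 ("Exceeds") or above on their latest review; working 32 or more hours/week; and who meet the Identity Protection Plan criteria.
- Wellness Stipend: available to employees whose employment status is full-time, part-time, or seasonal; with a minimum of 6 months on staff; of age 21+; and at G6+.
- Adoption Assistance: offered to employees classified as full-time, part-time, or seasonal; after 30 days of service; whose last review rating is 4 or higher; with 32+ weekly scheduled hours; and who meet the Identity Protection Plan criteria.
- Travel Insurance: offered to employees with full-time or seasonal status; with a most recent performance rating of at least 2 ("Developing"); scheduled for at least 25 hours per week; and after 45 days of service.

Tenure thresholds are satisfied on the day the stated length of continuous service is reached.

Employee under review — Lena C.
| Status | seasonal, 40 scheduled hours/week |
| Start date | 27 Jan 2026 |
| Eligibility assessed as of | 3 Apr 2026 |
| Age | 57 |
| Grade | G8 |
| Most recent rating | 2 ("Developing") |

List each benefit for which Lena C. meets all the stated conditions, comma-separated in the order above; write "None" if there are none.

Service from 27 Jan 2026 to 3 Apr 2026: 66 days.
Dental Plan — status seasonal ✓; grade G8 ≥ G5 ✓; age 57 ≥ 21 ✓; service 66 days < 1 year (≈365 days) ✗ → not eligible.
Identity Protection Plan — status seasonal ✓ (not excluded); service 66 days ≥ 60 days ✓; rating 2 ≥ 2 ✓; not eligible for Dental Plan ✗ → not eligible.
401(k) Company Match — service 66 days ≥ 30 days ✓; rating 2 < 4 ✗ → not eligible.
Wellness Stipend — status seasonal ✓; service 66 days < 6 months (≈180 days) ✗ → not eligible.
Adoption Assistance — status seasonal ✓; service 66 days ≥ 30 days ✓; rating 2 < 4 ✗ → not eligible.
Travel Insurance — status seasonal ✓; rating 2 ≥ 2 ✓; 40 hrs/wk ≥ 25 ✓; service 66 days ≥ 45 days ✓ → eligible.

Travel Insurance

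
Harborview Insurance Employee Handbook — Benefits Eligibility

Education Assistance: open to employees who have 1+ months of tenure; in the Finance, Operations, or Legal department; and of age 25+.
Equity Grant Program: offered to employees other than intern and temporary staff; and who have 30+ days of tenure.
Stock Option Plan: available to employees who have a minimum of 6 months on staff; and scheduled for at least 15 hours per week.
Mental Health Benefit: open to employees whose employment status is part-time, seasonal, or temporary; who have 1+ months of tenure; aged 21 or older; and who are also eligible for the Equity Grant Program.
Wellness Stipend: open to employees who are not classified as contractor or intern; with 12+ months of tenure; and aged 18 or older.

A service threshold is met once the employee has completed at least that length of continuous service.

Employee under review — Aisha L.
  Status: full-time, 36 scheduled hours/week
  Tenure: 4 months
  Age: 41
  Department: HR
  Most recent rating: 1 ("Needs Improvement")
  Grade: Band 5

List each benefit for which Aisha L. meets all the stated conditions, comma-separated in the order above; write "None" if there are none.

Equity Grant Program

Education Assistance — service 4 months ≥ 1 month ✓; dept HR ✗ → not eligible.
Equity Grant Program — status full-time ✓ (not excluded); service 4 months ≥ 30 days ✓ → eligible.
Stock Option Plan — service 4 months < 6 months ✗ → not eligible.
Mental Health Benefit — status full-time ✗ (requires part-time, seasonal, or temporary) → not eligible.
Wellness Stipend — status full-time ✓ (not excluded); service 4 months < 12 months ✗ → not eligible.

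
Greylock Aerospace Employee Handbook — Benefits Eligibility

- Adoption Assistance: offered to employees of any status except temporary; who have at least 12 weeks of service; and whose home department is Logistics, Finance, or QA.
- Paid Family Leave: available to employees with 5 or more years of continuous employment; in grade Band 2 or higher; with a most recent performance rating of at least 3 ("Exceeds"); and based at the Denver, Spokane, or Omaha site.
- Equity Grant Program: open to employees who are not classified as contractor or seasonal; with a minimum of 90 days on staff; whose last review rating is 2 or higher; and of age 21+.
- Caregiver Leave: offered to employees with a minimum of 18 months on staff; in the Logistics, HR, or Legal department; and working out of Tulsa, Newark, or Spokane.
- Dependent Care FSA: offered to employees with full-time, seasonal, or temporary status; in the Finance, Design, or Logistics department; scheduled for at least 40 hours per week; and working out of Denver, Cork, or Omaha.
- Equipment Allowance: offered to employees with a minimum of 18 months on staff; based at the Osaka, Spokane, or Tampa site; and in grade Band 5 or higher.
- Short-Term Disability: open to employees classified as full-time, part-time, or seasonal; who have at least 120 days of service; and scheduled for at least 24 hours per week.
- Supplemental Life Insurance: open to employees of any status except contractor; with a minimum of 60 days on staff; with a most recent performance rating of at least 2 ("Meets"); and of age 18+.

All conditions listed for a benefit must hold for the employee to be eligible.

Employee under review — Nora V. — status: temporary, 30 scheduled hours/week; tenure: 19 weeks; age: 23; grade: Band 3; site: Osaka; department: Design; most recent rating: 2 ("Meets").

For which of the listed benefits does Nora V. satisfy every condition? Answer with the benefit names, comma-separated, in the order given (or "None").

Equity Grant Program, Supplemental Life Insurance

Adoption Assistance — status temporary ✗ (excluded) → not eligible.
Paid Family Leave — service 19 weeks < 5 years (≈1825 days) ✗ → not eligible.
Equity Grant Program — status temporary ✓ (not excluded); service 19 weeks ≥ 90 days ✓; rating 2 ≥ 2 ✓; age 23 ≥ 21 ✓ → eligible.
Caregiver Leave — service 19 weeks < 18 months (≈540 days) ✗ → not eligible.
Dependent Care FSA — status temporary ✓; dept Design ✓; 30 hrs/wk < 40 ✗ → not eligible.
Equipment Allowance — service 19 weeks < 18 months (≈540 days) ✗ → not eligible.
Short-Term Disability — status temporary ✗ (requires full-time, part-time, or seasonal) → not eligible.
Supplemental Life Insurance — status temporary ✓ (not excluded); service 19 weeks ≥ 60 days ✓; rating 2 ≥ 2 ✓; age 23 ≥ 18 ✓ → eligible.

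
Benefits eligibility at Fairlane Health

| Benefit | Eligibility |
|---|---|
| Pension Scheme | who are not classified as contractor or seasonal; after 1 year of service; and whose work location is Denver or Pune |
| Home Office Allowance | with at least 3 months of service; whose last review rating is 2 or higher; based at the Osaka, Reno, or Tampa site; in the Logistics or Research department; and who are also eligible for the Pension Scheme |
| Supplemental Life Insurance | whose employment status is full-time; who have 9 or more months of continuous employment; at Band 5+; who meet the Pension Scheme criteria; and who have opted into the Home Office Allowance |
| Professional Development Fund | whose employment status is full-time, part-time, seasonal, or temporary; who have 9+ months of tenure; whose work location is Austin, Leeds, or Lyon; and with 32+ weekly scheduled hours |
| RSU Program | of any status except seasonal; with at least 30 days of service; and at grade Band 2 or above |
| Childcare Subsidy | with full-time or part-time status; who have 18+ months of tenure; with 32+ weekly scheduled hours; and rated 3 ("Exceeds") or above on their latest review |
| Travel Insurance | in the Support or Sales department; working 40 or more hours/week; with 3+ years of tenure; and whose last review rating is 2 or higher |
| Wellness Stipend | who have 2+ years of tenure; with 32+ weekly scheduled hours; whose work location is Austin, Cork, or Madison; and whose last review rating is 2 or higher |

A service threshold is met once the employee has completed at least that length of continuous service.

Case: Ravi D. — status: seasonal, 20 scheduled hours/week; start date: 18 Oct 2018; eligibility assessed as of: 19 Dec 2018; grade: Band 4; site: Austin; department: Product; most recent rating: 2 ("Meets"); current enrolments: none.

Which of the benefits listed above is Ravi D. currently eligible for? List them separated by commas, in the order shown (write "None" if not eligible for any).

None

Service from 18 Oct 2018 to 19 Dec 2018: 62 days.
Pension Scheme — status seasonal ✗ (excluded) → not eligible.
Home Office Allowance — service 62 days < 3 months (≈90 days) ✗ → not eligible.
Supplemental Life Insurance — status seasonal ✗ (requires full-time) → not eligible.
Professional Development Fund — status seasonal ✓; service 62 days < 9 months (≈270 days) ✗ → not eligible.
RSU Program — status seasonal ✗ (excluded) → not eligible.
Childcare Subsidy — status seasonal ✗ (requires full-time or part-time) → not eligible.
Travel Insurance — dept Product ✗ → not eligible.
Wellness Stipend — service 62 days < 2 years (≈730 days) ✗ → not eligible.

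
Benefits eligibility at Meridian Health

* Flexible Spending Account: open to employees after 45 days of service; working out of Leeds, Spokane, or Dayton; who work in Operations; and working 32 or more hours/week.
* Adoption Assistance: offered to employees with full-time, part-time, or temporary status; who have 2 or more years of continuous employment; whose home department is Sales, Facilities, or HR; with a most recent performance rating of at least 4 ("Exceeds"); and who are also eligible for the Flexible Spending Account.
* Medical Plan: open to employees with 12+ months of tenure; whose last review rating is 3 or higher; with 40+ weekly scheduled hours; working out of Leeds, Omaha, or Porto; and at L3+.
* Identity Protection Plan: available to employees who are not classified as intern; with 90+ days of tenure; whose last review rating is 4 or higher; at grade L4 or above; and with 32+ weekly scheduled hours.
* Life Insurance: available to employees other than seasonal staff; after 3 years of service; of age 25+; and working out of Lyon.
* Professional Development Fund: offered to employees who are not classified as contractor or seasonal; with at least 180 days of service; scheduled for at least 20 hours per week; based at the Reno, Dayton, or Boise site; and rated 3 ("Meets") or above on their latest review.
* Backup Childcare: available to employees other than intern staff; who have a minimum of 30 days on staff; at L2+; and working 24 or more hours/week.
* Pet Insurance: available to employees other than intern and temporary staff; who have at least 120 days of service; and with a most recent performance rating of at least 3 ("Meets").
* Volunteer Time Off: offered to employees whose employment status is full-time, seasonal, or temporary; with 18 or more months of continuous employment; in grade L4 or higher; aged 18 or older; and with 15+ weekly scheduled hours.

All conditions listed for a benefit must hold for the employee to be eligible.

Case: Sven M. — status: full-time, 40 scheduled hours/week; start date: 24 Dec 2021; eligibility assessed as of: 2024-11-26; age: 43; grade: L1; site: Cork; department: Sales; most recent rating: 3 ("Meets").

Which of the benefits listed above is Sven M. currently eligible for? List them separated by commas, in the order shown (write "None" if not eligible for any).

Service from 24 Dec 2021 to 2024-11-26: 1068 days.
Flexible Spending Account — service 1068 days ≥ 45 days ✓; site Cork ✗ (not Leeds, Spokane, or Dayton) → not eligible.
Adoption Assistance — status full-time ✓; service 1068 days ≥ 2 years (≈730 days) ✓; dept Sales ✓; rating 3 < 4 ✗ → not eligible.
Medical Plan — service 1068 days ≥ 12 months (≈360 days) ✓; rating 3 ≥ 3 ✓; 40 hrs/wk ≥ 40 ✓; site Cork ✗ (not Leeds, Omaha, or Porto) → not eligible.
Identity Protection Plan — status full-time ✓ (not excluded); service 1068 days ≥ 90 days ✓; rating 3 < 4 ✗ → not eligible.
Life Insurance — status full-time ✓ (not excluded); service 1068 days < 3 years (≈1095 days) ✗ → not eligible.
Professional Development Fund — status full-time ✓ (not excluded); service 1068 days ≥ 180 days ✓; 40 hrs/wk ≥ 20 ✓; site Cork ✗ (not Reno, Dayton, or Boise) → not eligible.
Backup Childcare — status full-time ✓ (not excluded); service 1068 days ≥ 30 days ✓; grade L1 < L2 ✗ → not eligible.
Pet Insurance — status full-time ✓ (not excluded); service 1068 days ≥ 120 days ✓; rating 3 ≥ 3 ✓ → eligible.
Volunteer Time Off — status full-time ✓; service 1068 days ≥ 18 months (≈540 days) ✓; grade L1 < L4 ✗ → not eligible.

Pet Insurance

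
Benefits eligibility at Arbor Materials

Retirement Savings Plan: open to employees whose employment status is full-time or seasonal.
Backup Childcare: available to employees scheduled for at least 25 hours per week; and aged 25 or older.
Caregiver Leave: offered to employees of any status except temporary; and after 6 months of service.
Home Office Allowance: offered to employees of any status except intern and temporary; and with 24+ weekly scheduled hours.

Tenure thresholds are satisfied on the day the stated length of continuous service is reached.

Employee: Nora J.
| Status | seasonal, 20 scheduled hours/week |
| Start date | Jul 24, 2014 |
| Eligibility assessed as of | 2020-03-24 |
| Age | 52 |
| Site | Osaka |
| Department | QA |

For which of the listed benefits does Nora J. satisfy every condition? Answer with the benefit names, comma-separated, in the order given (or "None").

Service from Jul 24, 2014 to 2020-03-24: 2070 days.
Retirement Savings Plan — status seasonal ✓ → eligible.
Backup Childcare — 20 hrs/wk < 25 ✗ → not eligible.
Caregiver Leave — status seasonal ✓ (not excluded); service 2070 days ≥ 6 months (≈180 days) ✓ → eligible.
Home Office Allowance — status seasonal ✓ (not excluded); 20 hrs/wk < 24 ✗ → not eligible.

Retirement Savings Plan, Caregiver Leave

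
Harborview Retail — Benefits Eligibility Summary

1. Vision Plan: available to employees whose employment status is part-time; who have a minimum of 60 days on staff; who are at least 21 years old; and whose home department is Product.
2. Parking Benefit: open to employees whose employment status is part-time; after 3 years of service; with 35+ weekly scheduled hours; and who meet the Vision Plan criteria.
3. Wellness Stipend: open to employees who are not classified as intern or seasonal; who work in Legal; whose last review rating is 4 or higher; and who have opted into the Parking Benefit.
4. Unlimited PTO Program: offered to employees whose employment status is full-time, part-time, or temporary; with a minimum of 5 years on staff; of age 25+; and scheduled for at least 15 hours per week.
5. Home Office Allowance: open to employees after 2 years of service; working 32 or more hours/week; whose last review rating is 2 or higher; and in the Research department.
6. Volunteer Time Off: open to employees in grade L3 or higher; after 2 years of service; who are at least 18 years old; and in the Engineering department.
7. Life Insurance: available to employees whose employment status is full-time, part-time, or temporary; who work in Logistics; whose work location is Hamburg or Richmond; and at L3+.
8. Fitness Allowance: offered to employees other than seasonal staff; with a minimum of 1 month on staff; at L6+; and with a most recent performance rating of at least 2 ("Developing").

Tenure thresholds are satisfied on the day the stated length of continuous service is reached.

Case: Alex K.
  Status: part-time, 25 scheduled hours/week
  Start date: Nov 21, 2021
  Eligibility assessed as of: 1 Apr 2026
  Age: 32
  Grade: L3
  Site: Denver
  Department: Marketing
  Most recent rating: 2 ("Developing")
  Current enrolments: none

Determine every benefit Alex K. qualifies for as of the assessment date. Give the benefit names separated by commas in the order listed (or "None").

Service from Nov 21, 2021 to 1 Apr 2026: 1592 days.
Vision Plan — status part-time ✓; service 1592 days ≥ 60 days ✓; age 32 ≥ 21 ✓; dept Marketing ✗ → not eligible.
Parking Benefit — status part-time ✓; service 1592 days ≥ 3 years (≈1095 days) ✓; 25 hrs/wk < 35 ✗ → not eligible.
Wellness Stipend — status part-time ✓ (not excluded); dept Marketing ✗ → not eligible.
Unlimited PTO Program — status part-time ✓; service 1592 days < 5 years (≈1825 days) ✗ → not eligible.
Home Office Allowance — service 1592 days ≥ 2 years (≈730 days) ✓; 25 hrs/wk < 32 ✗ → not eligible.
Volunteer Time Off — grade L3 ≥ L3 ✓; service 1592 days ≥ 2 years (≈730 days) ✓; age 32 ≥ 18 ✓; dept Marketing ✗ → not eligible.
Life Insurance — status part-time ✓; dept Marketing ✗ → not eligible.
Fitness Allowance — status part-time ✓ (not excluded); service 1592 days ≥ 1 month (≈30 days) ✓; grade L3 < L6 ✗ → not eligible.

None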